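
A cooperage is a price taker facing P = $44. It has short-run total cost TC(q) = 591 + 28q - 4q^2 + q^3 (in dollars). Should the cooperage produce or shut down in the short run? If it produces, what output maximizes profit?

Variable cost is VC = 28q - 4q^2 + q^3, so AVC = VC/q = 28 - 4q + q^2 and MC = dTC/dq = 28 - 8q + 3q^2.
The AVC parabola has its vertex at q = 4/2 = 2, where AVC = 28 - 4·2 + 2^2 = $24.
P = $44 exceeds min AVC = $24, so the firm stays open.
Set P = MC: 44 = 28 - 8q + 3q^2 → -16 - 8q + 3q^2 = 0. The roots are q = -4/3 and q = 4; the profit-maximizing output is on the rising part of MC, so q* = 4.
Check: AVC at q = 4 is $28 ≤ P, so revenue covers variable cost.
Profit = P·q − TC = 44·4 − 703 = -$527, a loss, but smaller than the $591 fixed cost the firm would lose by shutting down.

Produce at q = 4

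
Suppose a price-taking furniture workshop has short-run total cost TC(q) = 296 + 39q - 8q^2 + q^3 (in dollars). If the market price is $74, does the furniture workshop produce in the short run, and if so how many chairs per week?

From TC, MC = TC'(q) = 39 - 16q + 3q^2 and AVC = VC/q = 39 - 8q + q^2.
AVC is minimized where dAVC/dq = -8 + 2q = 0, at q = 4; min AVC = 39 - 8·4 + 4^2 = $23.
Because $74 ≥ $23, revenue can cover variable cost; the firm operates.
Solving P = MC: -35 - 16q + 3q^2 = 0 ⇒ q = -5/3 or 7. On the upward-sloping branch, q* = 7.
Check: AVC at q = 7 is $32 ≤ P, so revenue covers variable cost.
Profit = P·q − TC = 74·7 − 520 = -$2, a loss, but smaller than the $296 fixed cost the firm would lose by shutting down.

Produce at q = 7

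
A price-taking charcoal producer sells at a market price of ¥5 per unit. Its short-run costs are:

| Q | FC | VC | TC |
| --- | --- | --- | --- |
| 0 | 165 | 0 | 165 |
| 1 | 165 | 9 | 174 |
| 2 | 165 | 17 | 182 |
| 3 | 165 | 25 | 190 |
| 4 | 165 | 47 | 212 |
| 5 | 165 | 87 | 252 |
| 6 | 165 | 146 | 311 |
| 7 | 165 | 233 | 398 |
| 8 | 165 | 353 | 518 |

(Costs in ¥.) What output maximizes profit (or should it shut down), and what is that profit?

Compute π = P·Q − TC at each output: Q=0: -165; Q=1: -169; Q=2: -172; Q=3: -175; Q=4: -192; Q=5: -227; Q=6: -281; Q=7: -363; Q=8: -478.
Profit is highest at Q = 0. Equivalently, the lowest AVC in the table is 25/3 ≈ ¥8.33 at Q = 3, and P = ¥5 falls below it — price never covers variable cost, so the firm shuts down and loses only its fixed cost.

Q = 0 (shut down); profit = -¥165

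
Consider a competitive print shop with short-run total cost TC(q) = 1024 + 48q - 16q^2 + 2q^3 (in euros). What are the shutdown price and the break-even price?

AVC = 48 - 16q + 2q^2; minimized at q = 4, giving min AVC = €16. That is the shutdown price.
ATC = 1024/q + 48 - 16q + 2q^2. Setting dATC/dq = −1024/q^2 − 16 + 4q = 0 gives q = 8 (since 4·8^3 − 16·8^2 = 1024).
min ATC = 1024/8 + 48 − 16·8 + 2·8^2 = €176. That is the break-even price.
Between these two prices the firm operates at a loss; above €176 it earns a profit.

Shutdown price = €16; break-even price = €176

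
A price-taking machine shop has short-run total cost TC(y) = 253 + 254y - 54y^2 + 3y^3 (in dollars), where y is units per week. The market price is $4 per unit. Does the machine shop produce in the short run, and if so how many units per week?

Shut down

From TC, MC = TC'(y) = 254 - 108y + 9y^2 and AVC = VC/y = 254 - 54y + 3y^2.
The AVC parabola has its vertex at y = 54/6 = 9, where AVC = 254 - 54·9 + 3·9^2 = $11.
Since P = $4 < min AVC = $11, price fails to cover variable cost at any output.
The firm minimizes its loss by shutting down and losing only its fixed cost of $253.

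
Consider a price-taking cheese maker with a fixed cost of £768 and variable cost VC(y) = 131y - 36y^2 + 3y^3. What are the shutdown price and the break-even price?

AVC = 131 - 36y + 3y^2; minimized at y = 6, giving min AVC = £23. That is the shutdown price.
ATC = 768/y + 131 - 36y + 3y^2. Setting dATC/dy = −768/y^2 − 36 + 6y = 0 gives y = 8 (since 6·8^3 − 36·8^2 = 768).
min ATC = 768/8 + 131 − 36·8 + 3·8^2 = £131. That is the break-even price.
For £23 ≤ P < £131 the firm produces at a loss; below £23 it shuts down.

Shutdown price = £23; break-even price = £131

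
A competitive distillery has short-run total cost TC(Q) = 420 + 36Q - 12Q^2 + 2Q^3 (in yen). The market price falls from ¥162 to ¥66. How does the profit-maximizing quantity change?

Output falls from 7 to 5

MC = 36 - 24Q + 6Q^2; the shutdown threshold is min AVC = ¥18 (at Q = 3).
With P = ¥162 above the shutdown price, P = MC gives Q = 7.
At P = ¥66 ≥ min AVC, set P = MC: Q = 5. The firm stays open but cuts output.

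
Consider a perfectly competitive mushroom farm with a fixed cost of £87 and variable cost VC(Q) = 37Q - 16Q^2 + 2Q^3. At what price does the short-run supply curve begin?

£5 per unit

The shutdown price is the minimum of AVC. VC = 37Q - 16Q^2 + 2Q^3, so AVC = 37 - 16Q + 2Q^2.
At the minimum of AVC, MC = AVC. MC = 37 - 32Q + 6Q^2; setting MC = AVC gives 4Q^2 - 16Q = 0, so Q = 4. min AVC = 5.
For P < £5 the firm produces nothing.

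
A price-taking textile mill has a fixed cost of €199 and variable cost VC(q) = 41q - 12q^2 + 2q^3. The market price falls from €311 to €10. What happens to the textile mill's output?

Output falls from 9 to 0 (the firm shuts down)

MC = 41 - 24q + 6q^2; the shutdown threshold is min AVC = €23 (at q = 3).
At P = €311 ≥ min AVC, set P = MC on the rising branch: q = 9.
At P = €10 < min AVC = €23, price no longer covers variable cost at any output, so the firm shuts down: q = 0.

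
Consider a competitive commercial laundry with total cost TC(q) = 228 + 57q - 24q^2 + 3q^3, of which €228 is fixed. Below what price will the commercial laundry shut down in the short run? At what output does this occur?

€9 per unit, at q = 4

Short-run supply begins at min AVC. From VC = 57q - 24q^2 + 3q^3, AVC = 57 - 24q + 3q^2.
At the minimum of AVC, MC = AVC. MC = 57 - 48q + 9q^2; setting MC = AVC gives 6q^2 - 24q = 0, so q = 4. min AVC = 9.
So the shutdown price is €9.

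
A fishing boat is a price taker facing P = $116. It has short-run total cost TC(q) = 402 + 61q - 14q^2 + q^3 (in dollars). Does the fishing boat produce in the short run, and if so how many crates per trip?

From TC, MC = TC'(q) = 61 - 28q + 3q^2 and AVC = VC/q = 61 - 14q + q^2.
AVC hits its minimum where MC = AVC, at q = 7, giving min AVC = 61 - 14·7 + 7^2 = $12.
P = $116 exceeds min AVC = $12, so the firm stays open.
P = MC gives -55 - 28q + 3q^2 = 0, with roots -5/3 and 11. Take the larger (rising MC): q* = 11.
Check: AVC at q = 11 is $28 ≤ P, so revenue covers variable cost.
Profit = P·q − TC = 116·11 − 710 = $566.

Produce at q = 11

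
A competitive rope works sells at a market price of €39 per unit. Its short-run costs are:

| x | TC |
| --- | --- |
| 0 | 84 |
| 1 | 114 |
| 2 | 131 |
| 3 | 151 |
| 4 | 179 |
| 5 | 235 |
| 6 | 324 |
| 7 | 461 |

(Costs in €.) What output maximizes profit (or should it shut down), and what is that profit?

Tabulate TR − TC: x=0: -84; x=1: -75; x=2: -53; x=3: -34; x=4: -23; x=5: -40; x=6: -90; x=7: -188.
Profit is maximized at x = 4. AVC there is 95/4 = €23.75 ≤ P, so producing beats shutting down (which would give -€84).

x = 4; profit = -€23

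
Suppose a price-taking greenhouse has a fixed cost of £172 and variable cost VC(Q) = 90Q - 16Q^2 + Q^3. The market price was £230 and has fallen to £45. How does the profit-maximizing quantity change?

Output falls from 14 to 9

AVC = 90 - 16Q + Q^2, minimized at Q = 8 where min AVC = £26. MC = 90 - 32Q + 3Q^2.
With P = £230 above the shutdown price, P = MC gives Q = 14.
At P = £45 ≥ min AVC, set P = MC: Q = 9. The firm stays open but cuts output.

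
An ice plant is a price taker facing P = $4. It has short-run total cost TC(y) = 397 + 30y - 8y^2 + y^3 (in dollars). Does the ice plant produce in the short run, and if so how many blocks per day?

Strip out fixed cost: VC = 30y - 8y^2 + y^3. Then AVC = 30 - 8y + y^2 and MC = 30 - 16y + 3y^2.
The AVC parabola has its vertex at y = 8/2 = 4, where AVC = 30 - 8·4 + 4^2 = $14.
Since P = $4 < min AVC = $14, price fails to cover variable cost at any output.
Best response: produce nothing and absorb the $397 fixed cost.

Shut down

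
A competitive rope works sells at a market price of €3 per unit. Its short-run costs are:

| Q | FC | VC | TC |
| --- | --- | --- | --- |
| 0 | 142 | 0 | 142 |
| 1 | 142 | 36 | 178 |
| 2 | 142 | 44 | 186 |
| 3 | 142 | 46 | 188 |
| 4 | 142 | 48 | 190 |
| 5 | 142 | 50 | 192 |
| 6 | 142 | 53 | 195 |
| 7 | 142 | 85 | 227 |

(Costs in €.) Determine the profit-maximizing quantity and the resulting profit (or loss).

Q = 0 (shut down); profit = -€142

Profit at each row (π = 3Q − TC): Q=0: -142; Q=1: -175; Q=2: -180; Q=3: -179; Q=4: -178; Q=5: -177; Q=6: -177; Q=7: -206.
Profit is highest at Q = 0. Equivalently, the lowest AVC in the table is 53/6 ≈ €8.83 at Q = 6, and P = €3 falls below it — price never covers variable cost, so the firm shuts down and loses only its fixed cost.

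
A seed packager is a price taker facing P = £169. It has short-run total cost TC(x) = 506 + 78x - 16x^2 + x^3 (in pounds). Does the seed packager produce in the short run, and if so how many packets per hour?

Produce at x = 13

Strip out fixed cost: VC = 78x - 16x^2 + x^3. Then AVC = 78 - 16x + x^2 and MC = 78 - 32x + 3x^2.
AVC hits its minimum where MC = AVC, at x = 8, giving min AVC = 78 - 16·8 + 8^2 = £14.
Because £169 ≥ £14, revenue can cover variable cost; the firm operates.
Solving P = MC: -91 - 32x + 3x^2 = 0 ⇒ x = -7/3 or 13. On the upward-sloping branch, x* = 13.
Check: AVC at x = 13 is £39 ≤ P, so revenue covers variable cost.
Profit = P·x − TC = 169·13 − 1013 = £1184.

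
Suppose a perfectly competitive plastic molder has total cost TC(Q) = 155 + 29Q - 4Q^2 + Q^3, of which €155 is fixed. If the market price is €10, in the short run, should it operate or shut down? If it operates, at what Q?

Strip out fixed cost: VC = 29Q - 4Q^2 + Q^3. Then AVC = 29 - 4Q + Q^2 and MC = 29 - 8Q + 3Q^2.
AVC is minimized where dAVC/dQ = -4 + 2Q = 0, at Q = 2; min AVC = 29 - 4·2 + 2^2 = €25.
With P < min AVC (€10 < €25), every unit sold adds to the loss.
Best response: produce nothing and absorb the €155 fixed cost.

Shut down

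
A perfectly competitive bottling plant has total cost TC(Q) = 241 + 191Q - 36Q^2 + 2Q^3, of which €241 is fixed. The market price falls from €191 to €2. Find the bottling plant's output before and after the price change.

Output falls from 12 to 0 (the firm shuts down)

MC = 191 - 72Q + 6Q^2; the shutdown threshold is min AVC = €29 (at Q = 9).
With P = €191 above the shutdown price, P = MC gives Q = 12.
At P = €2 < min AVC = €29, price no longer covers variable cost at any output, so the firm shuts down: Q = 0.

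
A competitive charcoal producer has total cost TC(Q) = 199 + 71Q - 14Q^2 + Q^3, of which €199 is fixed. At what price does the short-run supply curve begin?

The shutdown price is the minimum of AVC. VC = 71Q - 14Q^2 + Q^3, so AVC = 71 - 14Q + Q^2.
dAVC/dQ = -14 + 2Q = 0 gives Q = 7. min AVC = 71 - 14·7 + 7^2 = 22.
The firm shuts down for any P below €22.

€22 per unit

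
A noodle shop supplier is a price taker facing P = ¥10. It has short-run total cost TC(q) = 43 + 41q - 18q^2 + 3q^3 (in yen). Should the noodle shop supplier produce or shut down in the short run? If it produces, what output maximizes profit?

Variable cost is VC = 41q - 18q^2 + 3q^3, so AVC = VC/q = 41 - 18q + 3q^2 and MC = dTC/dq = 41 - 36q + 9q^2.
AVC is minimized where dAVC/dq = -18 + 6q = 0, at q = 3; min AVC = 41 - 18·3 + 3·3^2 = ¥14.
P = ¥10 lies below min AVC = ¥14; no output level covers variable cost.
Shutting down limits the loss to fixed cost, ¥43.

Shut down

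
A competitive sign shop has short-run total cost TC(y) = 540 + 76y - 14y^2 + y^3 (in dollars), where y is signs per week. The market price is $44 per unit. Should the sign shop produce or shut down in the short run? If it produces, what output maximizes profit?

Produce at y = 8

Variable cost is VC = 76y - 14y^2 + y^3, so AVC = VC/y = 76 - 14y + y^2 and MC = dTC/dy = 76 - 28y + 3y^2.
AVC hits its minimum where MC = AVC, at y = 7, giving min AVC = 76 - 14·7 + 7^2 = $27.
P = $44 exceeds min AVC = $27, so the firm stays open.
P = MC gives 32 - 28y + 3y^2 = 0, with roots 4/3 and 8. Take the larger (rising MC): y* = 8.
Check: AVC at y = 8 is $28 ≤ P, so revenue covers variable cost.
Profit = P·y − TC = 44·8 − 764 = -$412, a loss, but smaller than the $540 fixed cost the firm would lose by shutting down.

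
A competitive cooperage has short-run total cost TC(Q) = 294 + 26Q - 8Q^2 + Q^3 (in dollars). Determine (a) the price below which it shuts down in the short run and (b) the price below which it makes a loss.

Shutdown price = $10; break-even price = $61

AVC = 26 - 8Q + Q^2; minimized at Q = 4, giving min AVC = $10. That is the shutdown price.
ATC = 294/Q + 26 - 8Q + Q^2. Setting dATC/dQ = −294/Q^2 − 8 + 2Q = 0 gives Q = 7 (since 2·7^3 − 8·7^2 = 294).
min ATC = 294/7 + 26 − 8·7 + 7^2 = $61. That is the break-even price.
For $10 ≤ P < $61 the firm produces at a loss; below $10 it shuts down.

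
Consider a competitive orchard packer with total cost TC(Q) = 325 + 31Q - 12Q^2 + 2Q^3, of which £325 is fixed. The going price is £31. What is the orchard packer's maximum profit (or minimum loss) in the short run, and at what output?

AVC = 31 - 12Q + 2Q^2; min AVC = £13 at Q = 3. Since P = £31 ≥ min AVC, the firm produces.
MC = 31 - 24Q + 6Q^2. Setting P = MC and taking the root on the rising branch gives Q* = 4.
TR = 31·4 = 124. TC = 325 + 60 = 385. Profit = 124 − 385 = -£261.
By producing, the firm covers all variable cost plus £64 of fixed cost; shutting down would lose the full £325.

Profit = -£261 at Q = 4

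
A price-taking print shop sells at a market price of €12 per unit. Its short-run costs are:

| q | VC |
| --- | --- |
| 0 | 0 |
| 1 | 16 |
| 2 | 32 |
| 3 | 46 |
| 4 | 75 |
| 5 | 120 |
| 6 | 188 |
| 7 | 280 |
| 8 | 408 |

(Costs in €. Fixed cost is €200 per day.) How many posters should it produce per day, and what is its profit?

Profit at each row (π = 12q − TC): q=0: -200; q=1: -204; q=2: -208; q=3: -210; q=4: -227; q=5: -260; q=6: -316; q=7: -396; q=8: -512.
Profit is highest at q = 0. Equivalently, the lowest AVC in the table is 46/3 ≈ €15.33 at q = 3, and P = €12 falls below it — price never covers variable cost, so the firm shuts down and loses only its fixed cost.

q = 0 (shut down); profit = -€200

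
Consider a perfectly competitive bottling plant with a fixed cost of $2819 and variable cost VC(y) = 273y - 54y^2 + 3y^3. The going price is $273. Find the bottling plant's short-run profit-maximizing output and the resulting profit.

AVC = 273 - 54y + 3y^2 has its minimum $30 at y = 9; price $273 clears that bar, so the firm operates.
With MC = 273 - 108y + 9y^2, P = MC on the upward-sloping part at y* = 12.
TR = 273·12 = 3276. TC = 2819 + 684 = 3503. Profit = 3276 − 3503 = -$227.
That loss of $227 beats the $2819 the firm would lose by shutting down; producing recovers $2592 of fixed cost.

Profit = -$227 at y = 12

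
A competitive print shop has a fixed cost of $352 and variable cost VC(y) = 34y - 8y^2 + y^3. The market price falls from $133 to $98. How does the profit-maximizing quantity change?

AVC = 34 - 8y + y^2, minimized at y = 4 where min AVC = $18. MC = 34 - 16y + 3y^2.
At P = $133 ≥ min AVC, set P = MC on the rising branch: y = 9.
At P = $98 ≥ min AVC, set P = MC: y = 8. The firm stays open but cuts output.

Output falls from 9 to 8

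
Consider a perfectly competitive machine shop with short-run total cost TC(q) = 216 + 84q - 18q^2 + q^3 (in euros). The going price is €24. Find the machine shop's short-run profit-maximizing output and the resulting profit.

AVC = 84 - 18q + q^2 has its minimum €3 at q = 9; price €24 clears that bar, so the firm operates.
With MC = 84 - 36q + 3q^2, P = MC on the upward-sloping part at q* = 10.
TR = 24·10 = 240. TC = 216 + 40 = 256. Profit = 240 − 256 = -€16.
That loss of €16 beats the €216 the firm would lose by shutting down; producing recovers €200 of fixed cost.

Profit = -€16 at q = 10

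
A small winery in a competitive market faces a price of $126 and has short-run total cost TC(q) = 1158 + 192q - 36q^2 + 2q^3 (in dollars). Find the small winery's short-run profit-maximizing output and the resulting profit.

AVC = 192 - 36q + 2q^2; min AVC = $30 at q = 9. Since P = $126 ≥ min AVC, the firm produces.
With MC = 192 - 72q + 6q^2, P = MC on the upward-sloping part at q* = 11.
TR = 126·11 = 1386. TC = 1158 + 418 = 1576. Profit = 1386 − 1576 = -$190.
That loss of $190 beats the $1158 the firm would lose by shutting down; producing recovers $968 of fixed cost.

Profit = -$190 at q = 11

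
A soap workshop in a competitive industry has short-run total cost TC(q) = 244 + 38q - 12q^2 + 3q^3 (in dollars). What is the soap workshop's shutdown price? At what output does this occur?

The shutdown price is the minimum of AVC. VC = 38q - 12q^2 + 3q^3, so AVC = 38 - 12q + 3q^2.
dAVC/dq = -12 + 6q = 0 gives q = 2. min AVC = 38 - 12·2 + 3·2^2 = 26.
For P < $26 the firm produces nothing.

$26 per unit, at q = 2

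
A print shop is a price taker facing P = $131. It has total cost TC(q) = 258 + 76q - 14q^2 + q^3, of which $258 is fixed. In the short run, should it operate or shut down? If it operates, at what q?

Strip out fixed cost: VC = 76q - 14q^2 + q^3. Then AVC = 76 - 14q + q^2 and MC = 76 - 28q + 3q^2.
The AVC parabola has its vertex at q = 14/2 = 7, where AVC = 76 - 14·7 + 7^2 = $27.
Because $131 ≥ $27, revenue can cover variable cost; the firm operates.
Set P = MC: 131 = 76 - 28q + 3q^2 → -55 - 28q + 3q^2 = 0. The roots are q = -5/3 and q = 11; the profit-maximizing output is on the rising part of MC, so q* = 11.
Check: AVC at q = 11 is $43 ≤ P, so revenue covers variable cost.
Profit = P·q − TC = 131·11 − 731 = $710.

Produce at q = 11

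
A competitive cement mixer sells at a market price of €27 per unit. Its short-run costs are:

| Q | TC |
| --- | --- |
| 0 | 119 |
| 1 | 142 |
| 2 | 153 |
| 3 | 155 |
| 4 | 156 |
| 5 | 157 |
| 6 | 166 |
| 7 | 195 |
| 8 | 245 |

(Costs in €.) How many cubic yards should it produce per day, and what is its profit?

Q = 6; profit = -€4

Profit at each row (π = 27Q − TC): Q=0: -119; Q=1: -115; Q=2: -99; Q=3: -74; Q=4: -48; Q=5: -22; Q=6: -4; Q=7: -6; Q=8: -29.
Profit is maximized at Q = 6. AVC there is 47/6 = €7.83 ≤ P, so producing beats shutting down (which would give -€119).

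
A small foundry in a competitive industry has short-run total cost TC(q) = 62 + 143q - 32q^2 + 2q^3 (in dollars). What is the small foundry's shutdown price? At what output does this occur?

$15 per unit, at q = 8

The firm shuts down when price falls below the minimum of average variable cost. AVC = VC/q = 143 - 32q + 2q^2.
dAVC/dq = -32 + 4q = 0 gives q = 8. min AVC = 143 - 32·8 + 2·8^2 = 15.
The firm shuts down for any P below $15.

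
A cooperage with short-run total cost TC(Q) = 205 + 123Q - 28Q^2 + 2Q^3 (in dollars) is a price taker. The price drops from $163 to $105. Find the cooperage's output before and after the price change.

AVC = 123 - 28Q + 2Q^2, minimized at Q = 7 where min AVC = $25. MC = 123 - 56Q + 6Q^2.
At P = $163 ≥ min AVC, set P = MC on the rising branch: Q = 10.
At P = $105 ≥ min AVC, set P = MC: Q = 9. The firm stays open but cuts output.

Output falls from 10 to 9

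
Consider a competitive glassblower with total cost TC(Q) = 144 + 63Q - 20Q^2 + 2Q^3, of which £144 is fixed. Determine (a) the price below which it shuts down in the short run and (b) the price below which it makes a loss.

Shutdown price = £13; break-even price = £39

Shutdown price = min AVC. AVC = 63 - 20Q + 2Q^2, with vertex at Q = 5 and minimum £13.
ATC = 144/Q + 63 - 20Q + 2Q^2. Setting dATC/dQ = −144/Q^2 − 20 + 4Q = 0 gives Q = 6 (since 4·6^3 − 20·6^2 = 144).
min ATC = 144/6 + 63 − 20·6 + 2·6^2 = £39. That is the break-even price.
For £13 ≤ P < £39 the firm produces at a loss; below £13 it shuts down.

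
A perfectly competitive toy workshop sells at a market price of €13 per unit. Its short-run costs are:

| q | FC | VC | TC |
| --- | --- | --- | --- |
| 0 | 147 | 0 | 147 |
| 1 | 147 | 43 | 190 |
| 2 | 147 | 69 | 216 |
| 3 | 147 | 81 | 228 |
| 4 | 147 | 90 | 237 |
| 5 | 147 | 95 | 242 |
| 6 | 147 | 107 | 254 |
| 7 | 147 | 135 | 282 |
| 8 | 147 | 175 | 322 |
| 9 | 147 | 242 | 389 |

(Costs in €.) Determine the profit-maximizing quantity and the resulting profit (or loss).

q = 0 (shut down); profit = -€147

Tabulate TR − TC: q=0: -147; q=1: -177; q=2: -190; q=3: -189; q=4: -185; q=5: -177; q=6: -176; q=7: -191; q=8: -218; q=9: -272.
Profit is highest at q = 0. Equivalently, the lowest AVC in the table is 107/6 ≈ €17.83 at q = 6, and P = €13 falls below it — price never covers variable cost, so the firm shuts down and loses only its fixed cost.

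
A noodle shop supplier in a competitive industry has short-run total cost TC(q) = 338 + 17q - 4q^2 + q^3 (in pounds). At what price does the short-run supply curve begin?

The firm shuts down when price falls below the minimum of average variable cost. AVC = VC/q = 17 - 4q + q^2.
dAVC/dq = -4 + 2q = 0 gives q = 2. min AVC = 17 - 4·2 + 2^2 = 13.
So the shutdown price is £13.

£13 per unit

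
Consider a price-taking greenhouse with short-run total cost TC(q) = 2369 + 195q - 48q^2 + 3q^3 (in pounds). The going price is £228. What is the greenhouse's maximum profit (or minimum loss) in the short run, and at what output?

Profit = -£191 at q = 11

AVC = 195 - 48q + 3q^2; min AVC = £3 at q = 8. Since P = £228 ≥ min AVC, the firm produces.
MC = 195 - 96q + 9q^2. Setting P = MC and taking the root on the rising branch gives q* = 11.
TR = 228·11 = 2508. TC = 2369 + 330 = 2699. Profit = 2508 − 2699 = -£191.
Shutting down would mean losing the fixed cost of £2369, so operating at a loss of £191 is better by £2178.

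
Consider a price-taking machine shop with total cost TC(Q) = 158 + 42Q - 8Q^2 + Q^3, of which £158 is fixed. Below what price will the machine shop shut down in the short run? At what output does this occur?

Short-run supply begins at min AVC. From VC = 42Q - 8Q^2 + Q^3, AVC = 42 - 8Q + Q^2.
At the minimum of AVC, MC = AVC. MC = 42 - 16Q + 3Q^2; setting MC = AVC gives 2Q^2 - 8Q = 0, so Q = 4. min AVC = 26.
The firm shuts down for any P below £26.

£26 per unit, at Q = 4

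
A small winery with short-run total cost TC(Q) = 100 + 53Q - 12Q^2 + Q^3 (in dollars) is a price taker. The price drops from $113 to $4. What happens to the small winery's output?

MC = 53 - 24Q + 3Q^2; the shutdown threshold is min AVC = $17 (at Q = 6).
With P = $113 above the shutdown price, P = MC gives Q = 10.
At P = $4 < min AVC = $17, price no longer covers variable cost at any output, so the firm shuts down: Q = 0.

Output falls from 10 to 0 (the firm shuts down)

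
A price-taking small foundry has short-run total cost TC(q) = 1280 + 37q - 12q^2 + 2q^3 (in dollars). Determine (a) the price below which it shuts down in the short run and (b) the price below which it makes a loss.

Shutdown price = $19; break-even price = $229

Shutdown price = min AVC. AVC = 37 - 12q + 2q^2, with vertex at q = 3 and minimum $19.
ATC = 1280/q + 37 - 12q + 2q^2. Setting dATC/dq = −1280/q^2 − 12 + 4q = 0 gives q = 8 (since 4·8^3 − 12·8^2 = 1280).
min ATC = 1280/8 + 37 − 12·8 + 2·8^2 = $229. That is the break-even price.
For $19 ≤ P < $229 the firm produces at a loss; below $19 it shuts down.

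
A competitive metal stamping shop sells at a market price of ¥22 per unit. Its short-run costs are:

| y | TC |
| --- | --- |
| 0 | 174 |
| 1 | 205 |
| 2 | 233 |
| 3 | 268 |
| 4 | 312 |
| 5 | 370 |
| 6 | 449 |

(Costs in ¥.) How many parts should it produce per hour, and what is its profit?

y = 0 (shut down); profit = -¥174

Compute π = P·y − TC at each output: y=0: -174; y=1: -183; y=2: -189; y=3: -202; y=4: -224; y=5: -260; y=6: -317.
Profit is highest at y = 0. Equivalently, the lowest AVC in the table is 59/2 ≈ ¥29.50 at y = 2, and P = ¥22 falls below it — price never covers variable cost, so the firm shuts down and loses only its fixed cost.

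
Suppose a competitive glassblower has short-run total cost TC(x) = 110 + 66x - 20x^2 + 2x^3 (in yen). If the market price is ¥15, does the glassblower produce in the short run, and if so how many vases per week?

Variable cost is VC = 66x - 20x^2 + 2x^3, so AVC = VC/x = 66 - 20x + 2x^2 and MC = dTC/dx = 66 - 40x + 6x^2.
AVC hits its minimum where MC = AVC, at x = 5, giving min AVC = 66 - 20·5 + 2·5^2 = ¥16.
Since P = ¥15 < min AVC = ¥16, price fails to cover variable cost at any output.
Shutting down limits the loss to fixed cost, ¥110.

Shut down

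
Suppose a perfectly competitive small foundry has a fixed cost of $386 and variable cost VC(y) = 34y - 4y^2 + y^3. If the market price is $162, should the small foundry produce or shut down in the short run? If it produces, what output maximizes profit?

Produce at y = 8

Strip out fixed cost: VC = 34y - 4y^2 + y^3. Then AVC = 34 - 4y + y^2 and MC = 34 - 8y + 3y^2.
AVC hits its minimum where MC = AVC, at y = 2, giving min AVC = 34 - 4·2 + 2^2 = $30.
Because $162 ≥ $30, revenue can cover variable cost; the firm operates.
P = MC gives -128 - 8y + 3y^2 = 0, with roots -16/3 and 8. Take the larger (rising MC): y* = 8.
Check: AVC at y = 8 is $66 ≤ P, so revenue covers variable cost.
Profit = P·y − TC = 162·8 − 914 = $382.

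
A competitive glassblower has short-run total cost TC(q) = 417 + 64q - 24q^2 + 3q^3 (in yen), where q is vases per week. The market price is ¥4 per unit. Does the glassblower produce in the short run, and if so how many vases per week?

Variable cost is VC = 64q - 24q^2 + 3q^3, so AVC = VC/q = 64 - 24q + 3q^2 and MC = dTC/dq = 64 - 48q + 9q^2.
AVC hits its minimum where MC = AVC, at q = 4, giving min AVC = 64 - 24·4 + 3·4^2 = ¥16.
Since P = ¥4 < min AVC = ¥16, price fails to cover variable cost at any output.
Shutting down limits the loss to fixed cost, ¥417.

Shut down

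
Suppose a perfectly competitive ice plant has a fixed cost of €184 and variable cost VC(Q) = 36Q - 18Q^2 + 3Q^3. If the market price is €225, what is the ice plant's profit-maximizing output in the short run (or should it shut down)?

Strip out fixed cost: VC = 36Q - 18Q^2 + 3Q^3. Then AVC = 36 - 18Q + 3Q^2 and MC = 36 - 36Q + 9Q^2.
The AVC parabola has its vertex at Q = 18/6 = 3, where AVC = 36 - 18·3 + 3·3^2 = €9.
Since P = €225 ≥ min AVC = €9, price covers variable cost and the firm should produce.
Set P = MC: 225 = 36 - 36Q + 9Q^2 → -189 - 36Q + 9Q^2 = 0. The roots are Q = -3 and Q = 7; the profit-maximizing output is on the rising part of MC, so Q* = 7.
Check: AVC at Q = 7 is €57 ≤ P, so revenue covers variable cost.
Profit = P·Q − TC = 225·7 − 583 = €992.

Produce at Q = 7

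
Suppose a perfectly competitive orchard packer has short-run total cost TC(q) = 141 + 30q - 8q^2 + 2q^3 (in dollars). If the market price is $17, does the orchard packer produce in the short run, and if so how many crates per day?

Shut down

From TC, MC = TC'(q) = 30 - 16q + 6q^2 and AVC = VC/q = 30 - 8q + 2q^2.
AVC is minimized where dAVC/dq = -8 + 4q = 0, at q = 2; min AVC = 30 - 8·2 + 2·2^2 = $22.
Since P = $17 < min AVC = $22, price fails to cover variable cost at any output.
Shutting down limits the loss to fixed cost, $141.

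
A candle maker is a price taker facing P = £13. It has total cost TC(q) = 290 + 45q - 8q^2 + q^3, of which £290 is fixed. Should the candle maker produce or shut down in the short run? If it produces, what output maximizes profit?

Strip out fixed cost: VC = 45q - 8q^2 + q^3. Then AVC = 45 - 8q + q^2 and MC = 45 - 16q + 3q^2.
The AVC parabola has its vertex at q = 8/2 = 4, where AVC = 45 - 8·4 + 4^2 = £29.
P = £13 lies below min AVC = £29; no output level covers variable cost.
Shutting down limits the loss to fixed cost, £290.

Shut down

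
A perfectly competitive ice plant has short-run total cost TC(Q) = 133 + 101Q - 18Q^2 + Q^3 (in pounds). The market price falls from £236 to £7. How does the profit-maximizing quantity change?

AVC = 101 - 18Q + Q^2, minimized at Q = 9 where min AVC = £20. MC = 101 - 36Q + 3Q^2.
At P = £236 ≥ min AVC, set P = MC on the rising branch: Q = 15.
At P = £7 < min AVC = £20, price no longer covers variable cost at any output, so the firm shuts down: Q = 0.

Output falls from 15 to 0 (the firm shuts down)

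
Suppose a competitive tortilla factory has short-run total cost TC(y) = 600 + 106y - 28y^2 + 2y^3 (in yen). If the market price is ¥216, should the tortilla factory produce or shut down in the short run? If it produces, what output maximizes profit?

Strip out fixed cost: VC = 106y - 28y^2 + 2y^3. Then AVC = 106 - 28y + 2y^2 and MC = 106 - 56y + 6y^2.
AVC hits its minimum where MC = AVC, at y = 7, giving min AVC = 106 - 28·7 + 2·7^2 = ¥8.
Because ¥216 ≥ ¥8, revenue can cover variable cost; the firm operates.
P = MC gives -110 - 56y + 6y^2 = 0, with roots -5/3 and 11. Take the larger (rising MC): y* = 11.
Check: AVC at y = 11 is ¥40 ≤ P, so revenue covers variable cost.
Profit = P·y − TC = 216·11 − 1040 = ¥1336.

Produce at y = 11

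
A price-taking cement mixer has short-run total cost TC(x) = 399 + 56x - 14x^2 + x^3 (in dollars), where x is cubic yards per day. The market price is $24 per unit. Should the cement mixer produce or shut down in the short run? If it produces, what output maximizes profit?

Produce at x = 8

Strip out fixed cost: VC = 56x - 14x^2 + x^3. Then AVC = 56 - 14x + x^2 and MC = 56 - 28x + 3x^2.
AVC is minimized where dAVC/dx = -14 + 2x = 0, at x = 7; min AVC = 56 - 14·7 + 7^2 = $7.
P = $24 exceeds min AVC = $7, so the firm stays open.
P = MC gives 32 - 28x + 3x^2 = 0, with roots 4/3 and 8. Take the larger (rising MC): x* = 8.
Check: AVC at x = 8 is $8 ≤ P, so revenue covers variable cost.
Profit = P·x − TC = 24·8 − 463 = -$271, a loss, but smaller than the $399 fixed cost the firm would lose by shutting down.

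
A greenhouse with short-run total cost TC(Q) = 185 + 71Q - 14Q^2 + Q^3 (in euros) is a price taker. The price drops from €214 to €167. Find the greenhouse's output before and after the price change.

Output falls from 13 to 12

AVC = 71 - 14Q + Q^2, minimized at Q = 7 where min AVC = €22. MC = 71 - 28Q + 3Q^2.
At P = €214 ≥ min AVC, set P = MC on the rising branch: Q = 13.
At P = €167 ≥ min AVC, set P = MC: Q = 12. The firm stays open but cuts output.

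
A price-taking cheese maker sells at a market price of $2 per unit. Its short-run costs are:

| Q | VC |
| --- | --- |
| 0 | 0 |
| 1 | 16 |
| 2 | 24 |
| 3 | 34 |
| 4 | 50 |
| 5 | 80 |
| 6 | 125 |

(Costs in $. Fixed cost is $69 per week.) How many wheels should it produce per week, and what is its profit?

Tabulate TR − TC: Q=0: -69; Q=1: -83; Q=2: -89; Q=3: -97; Q=4: -111; Q=5: -139; Q=6: -182.
Profit is highest at Q = 0. Equivalently, the lowest AVC in the table is 34/3 ≈ $11.33 at Q = 3, and P = $2 falls below it — price never covers variable cost, so the firm shuts down and loses only its fixed cost.

Q = 0 (shut down); profit = -$69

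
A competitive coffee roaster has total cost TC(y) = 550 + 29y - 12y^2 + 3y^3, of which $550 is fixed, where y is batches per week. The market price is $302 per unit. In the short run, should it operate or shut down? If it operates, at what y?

Produce at y = 7

Strip out fixed cost: VC = 29y - 12y^2 + 3y^3. Then AVC = 29 - 12y + 3y^2 and MC = 29 - 24y + 9y^2.
AVC is minimized where dAVC/dy = -12 + 6y = 0, at y = 2; min AVC = 29 - 12·2 + 3·2^2 = $17.
Since P = $302 ≥ min AVC = $17, price covers variable cost and the firm should produce.
P = MC gives -273 - 24y + 9y^2 = 0, with roots -13/3 and 7. Take the larger (rising MC): y* = 7.
Check: AVC at y = 7 is $92 ≤ P, so revenue covers variable cost.
Profit = P·y − TC = 302·7 − 1194 = $920.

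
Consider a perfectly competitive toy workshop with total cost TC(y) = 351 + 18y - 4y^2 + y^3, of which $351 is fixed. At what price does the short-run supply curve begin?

The firm shuts down when price falls below the minimum of average variable cost. AVC = VC/y = 18 - 4y + y^2.
At the minimum of AVC, MC = AVC. MC = 18 - 8y + 3y^2; setting MC = AVC gives 2y^2 - 4y = 0, so y = 2. min AVC = 14.
The firm shuts down for any P below $14.

$14 per unit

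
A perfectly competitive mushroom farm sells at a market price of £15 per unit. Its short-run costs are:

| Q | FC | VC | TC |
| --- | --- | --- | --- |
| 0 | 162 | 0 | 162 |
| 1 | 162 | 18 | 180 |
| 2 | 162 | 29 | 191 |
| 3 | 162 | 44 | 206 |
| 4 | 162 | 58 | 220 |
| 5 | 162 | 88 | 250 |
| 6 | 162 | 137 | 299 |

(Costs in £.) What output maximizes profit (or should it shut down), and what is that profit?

Q = 4; profit = -£160

Compute π = P·Q − TC at each output: Q=0: -162; Q=1: -165; Q=2: -161; Q=3: -161; Q=4: -160; Q=5: -175; Q=6: -209.
Profit is maximized at Q = 4. AVC there is 58/4 = £14.50 ≤ P, so producing beats shutting down (which would give -£162).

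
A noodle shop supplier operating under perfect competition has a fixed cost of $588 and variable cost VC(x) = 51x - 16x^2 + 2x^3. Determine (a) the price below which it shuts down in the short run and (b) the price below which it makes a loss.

Shutdown price = $19; break-even price = $121

AVC = 51 - 16x + 2x^2; minimized at x = 4, giving min AVC = $19. That is the shutdown price.
ATC = 588/x + 51 - 16x + 2x^2. Setting dATC/dx = −588/x^2 − 16 + 4x = 0 gives x = 7 (since 4·7^3 − 16·7^2 = 588).
min ATC = 588/7 + 51 − 16·7 + 2·7^2 = $121. That is the break-even price.
For $19 ≤ P < $121 the firm produces at a loss; below $19 it shuts down.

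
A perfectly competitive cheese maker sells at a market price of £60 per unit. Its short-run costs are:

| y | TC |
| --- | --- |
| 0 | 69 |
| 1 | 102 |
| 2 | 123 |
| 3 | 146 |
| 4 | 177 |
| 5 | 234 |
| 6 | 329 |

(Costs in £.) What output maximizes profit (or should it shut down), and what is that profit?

Tabulate TR − TC: y=0: -69; y=1: -42; y=2: -3; y=3: 34; y=4: 63; y=5: 66; y=6: 31.
Profit is maximized at y = 5. AVC there is 165/5 = £33 ≤ P, so producing beats shutting down (which would give -£69).

y = 5; profit = £66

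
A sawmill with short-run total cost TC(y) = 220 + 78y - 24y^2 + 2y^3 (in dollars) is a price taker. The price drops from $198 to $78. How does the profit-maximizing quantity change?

Output falls from 10 to 8

MC = 78 - 48y + 6y^2; the shutdown threshold is min AVC = $6 (at y = 6).
With P = $198 above the shutdown price, P = MC gives y = 10.
At P = $78 ≥ min AVC, set P = MC: y = 8. The firm stays open but cuts output.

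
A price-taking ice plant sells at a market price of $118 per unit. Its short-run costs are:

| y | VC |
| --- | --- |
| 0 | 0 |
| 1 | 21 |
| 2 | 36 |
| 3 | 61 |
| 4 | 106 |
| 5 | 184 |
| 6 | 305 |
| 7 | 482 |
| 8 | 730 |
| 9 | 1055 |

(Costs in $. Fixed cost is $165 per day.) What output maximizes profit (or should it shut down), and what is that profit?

y = 5; profit = $241

Profit at each row (π = 118y − TC): y=0: -165; y=1: -68; y=2: 35; y=3: 128; y=4: 201; y=5: 241; y=6: 238; y=7: 179; y=8: 49; y=9: -158.
Profit is maximized at y = 5. AVC there is 184/5 = $36.80 ≤ P, so producing beats shutting down (which would give -$165).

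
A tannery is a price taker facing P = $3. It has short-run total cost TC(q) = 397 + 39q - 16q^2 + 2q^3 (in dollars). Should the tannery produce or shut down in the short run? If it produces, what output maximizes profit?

From TC, MC = TC'(q) = 39 - 32q + 6q^2 and AVC = VC/q = 39 - 16q + 2q^2.
The AVC parabola has its vertex at q = 16/4 = 4, where AVC = 39 - 16·4 + 2·4^2 = $7.
P = $3 lies below min AVC = $7; no output level covers variable cost.
Shutting down limits the loss to fixed cost, $397.

Shut down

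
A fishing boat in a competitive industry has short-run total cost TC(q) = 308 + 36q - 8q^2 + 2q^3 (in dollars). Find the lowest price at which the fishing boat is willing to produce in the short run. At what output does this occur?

The shutdown price is the minimum of AVC. VC = 36q - 8q^2 + 2q^3, so AVC = 36 - 8q + 2q^2.
At the minimum of AVC, MC = AVC. MC = 36 - 16q + 6q^2; setting MC = AVC gives 4q^2 - 8q = 0, so q = 2. min AVC = 28.
The firm shuts down for any P below $28.

$28 per unit, at q = 2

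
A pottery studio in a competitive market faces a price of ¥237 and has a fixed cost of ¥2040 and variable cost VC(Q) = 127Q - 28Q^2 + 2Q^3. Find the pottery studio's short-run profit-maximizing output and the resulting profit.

Profit = -¥104 at Q = 11

AVC = 127 - 28Q + 2Q^2; min AVC = ¥29 at Q = 7. Since P = ¥237 ≥ min AVC, the firm produces.
With MC = 127 - 56Q + 6Q^2, P = MC on the upward-sloping part at Q* = 11.
TR = 237·11 = 2607. TC = 2040 + 671 = 2711. Profit = 2607 − 2711 = -¥104.
That loss of ¥104 beats the ¥2040 the firm would lose by shutting down; producing recovers ¥1936 of fixed cost.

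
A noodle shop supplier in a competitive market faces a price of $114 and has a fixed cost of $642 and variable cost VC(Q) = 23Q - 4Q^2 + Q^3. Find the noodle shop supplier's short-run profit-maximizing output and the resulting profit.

AVC = 23 - 4Q + Q^2 has its minimum $19 at Q = 2; price $114 clears that bar, so the firm operates.
With MC = 23 - 8Q + 3Q^2, P = MC on the upward-sloping part at Q* = 7.
TR = 114·7 = 798. TC = 642 + 308 = 950. Profit = 798 − 950 = -$152.
Shutting down would mean losing the fixed cost of $642, so operating at a loss of $152 is better by $490.

Profit = -$152 at Q = 7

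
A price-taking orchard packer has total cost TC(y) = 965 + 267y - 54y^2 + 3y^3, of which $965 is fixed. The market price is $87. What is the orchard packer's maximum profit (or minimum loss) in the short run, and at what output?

Profit = -$365 at y = 10

AVC = 267 - 54y + 3y^2; min AVC = $24 at y = 9. Since P = $87 ≥ min AVC, the firm produces.
MC = 267 - 108y + 9y^2. Setting P = MC and taking the root on the rising branch gives y* = 10.
TR = 87·10 = 870. TC = 965 + 270 = 1235. Profit = 870 − 1235 = -$365.
That loss of $365 beats the $965 the firm would lose by shutting down; producing recovers $600 of fixed cost.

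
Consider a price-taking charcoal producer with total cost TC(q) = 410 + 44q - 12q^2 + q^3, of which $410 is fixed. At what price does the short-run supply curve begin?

$8 per unit

The firm shuts down when price falls below the minimum of average variable cost. AVC = VC/q = 44 - 12q + q^2.
At the minimum of AVC, MC = AVC. MC = 44 - 24q + 3q^2; setting MC = AVC gives 2q^2 - 12q = 0, so q = 6. min AVC = 8.
So the shutdown price is $8.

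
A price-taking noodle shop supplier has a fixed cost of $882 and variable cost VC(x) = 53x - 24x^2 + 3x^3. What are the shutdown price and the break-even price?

AVC = 53 - 24x + 3x^2; minimized at x = 4, giving min AVC = $5. That is the shutdown price.
ATC = 882/x + 53 - 24x + 3x^2. Setting dATC/dx = −882/x^2 − 24 + 6x = 0 gives x = 7 (since 6·7^3 − 24·7^2 = 882).
min ATC = 882/7 + 53 − 24·7 + 3·7^2 = $158. That is the break-even price.
For $5 ≤ P < $158 the firm produces at a loss; below $5 it shuts down.

Shutdown price = $5; break-even price = $158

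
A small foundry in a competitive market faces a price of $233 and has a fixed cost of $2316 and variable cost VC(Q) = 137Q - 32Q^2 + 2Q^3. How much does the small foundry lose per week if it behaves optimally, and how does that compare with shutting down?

AVC = 137 - 32Q + 2Q^2 has its minimum $9 at Q = 8; price $233 clears that bar, so the firm operates.
With MC = 137 - 64Q + 6Q^2, P = MC on the upward-sloping part at Q* = 12.
TR = 233·12 = 2796. TC = 2316 + 492 = 2808. Profit = 2796 − 2808 = -$12.
Shutting down would mean losing the fixed cost of $2316, so operating at a loss of $12 is better by $2304.

Profit = -$12 at Q = 12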